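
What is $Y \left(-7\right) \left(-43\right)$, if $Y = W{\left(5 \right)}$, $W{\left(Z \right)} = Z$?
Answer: $1505$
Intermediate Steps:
$Y = 5$
$Y \left(-7\right) \left(-43\right) = 5 \left(-7\right) \left(-43\right) = \left(-35\right) \left(-43\right) = 1505$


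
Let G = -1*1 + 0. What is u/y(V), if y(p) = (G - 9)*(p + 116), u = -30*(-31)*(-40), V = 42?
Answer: 1860/79 ≈ 23.544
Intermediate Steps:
u = -37200 (u = 930*(-40) = -37200)
G = -1 (G = -1 + 0 = -1)
y(p) = -1160 - 10*p (y(p) = (-1 - 9)*(p + 116) = -10*(116 + p) = -1160 - 10*p)
u/y(V) = -37200/(-1160 - 10*42) = -37200/(-1160 - 420) = -37200/(-1580) = -37200*(-1/1580) = 1860/79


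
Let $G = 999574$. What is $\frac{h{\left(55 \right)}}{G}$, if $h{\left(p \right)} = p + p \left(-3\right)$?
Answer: $- \frac{55}{499787} \approx -0.00011005$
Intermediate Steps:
$h{\left(p \right)} = - 2 p$ ($h{\left(p \right)} = p - 3 p = - 2 p$)
$\frac{h{\left(55 \right)}}{G} = \frac{\left(-2\right) 55}{999574} = \left(-110\right) \frac{1}{999574} = - \frac{55}{499787}$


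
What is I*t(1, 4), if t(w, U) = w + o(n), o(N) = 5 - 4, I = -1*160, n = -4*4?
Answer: -320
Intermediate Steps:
n = -16
I = -160
o(N) = 1
t(w, U) = 1 + w (t(w, U) = w + 1 = 1 + w)
I*t(1, 4) = -160*(1 + 1) = -160*2 = -320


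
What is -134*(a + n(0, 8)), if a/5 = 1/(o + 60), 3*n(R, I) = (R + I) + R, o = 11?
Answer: -78122/213 ≈ -366.77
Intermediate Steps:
n(R, I) = I/3 + 2*R/3 (n(R, I) = ((R + I) + R)/3 = ((I + R) + R)/3 = (I + 2*R)/3 = I/3 + 2*R/3)
a = 5/71 (a = 5/(11 + 60) = 5/71 ≈ 0.070423)
-134*(a + n(0, 8)) = -134*(5/71 + ((1/3)*8 + (2/3)*0)) = -134*(5/71 + (8/3 + 0)) = -134*(5/71 + 8/3) = -134*583/213 = -78122/213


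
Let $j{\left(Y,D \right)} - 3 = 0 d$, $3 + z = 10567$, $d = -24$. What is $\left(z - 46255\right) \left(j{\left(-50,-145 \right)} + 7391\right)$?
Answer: $-263899254$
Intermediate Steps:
$z = 10564$ ($z = -3 + 10567 = 10564$)
$j{\left(Y,D \right)} = 3$ ($j{\left(Y,D \right)} = 3 + 0 \left(-24\right) = 3 + 0 = 3$)
$\left(z - 46255\right) \left(j{\left(-50,-145 \right)} + 7391\right) = \left(10564 - 46255\right) \left(3 + 7391\right) = \left(-35691\right) 7394 = -263899254$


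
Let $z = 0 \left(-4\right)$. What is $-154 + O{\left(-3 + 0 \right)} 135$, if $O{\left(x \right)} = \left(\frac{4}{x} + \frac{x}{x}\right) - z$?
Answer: $-199$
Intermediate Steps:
$z = 0$
$O{\left(x \right)} = 1 + \frac{4}{x}$ ($O{\left(x \right)} = \left(\frac{4}{x} + \frac{x}{x}\right) - 0 = \left(\frac{4}{x} + 1\right) + 0 = \left(1 + \frac{4}{x}\right) + 0 = 1 + \frac{4}{x}$)
$-154 + O{\left(-3 + 0 \right)} 135 = -154 + \frac{4 + \left(-3 + 0\right)}{-3 + 0} \cdot 135 = -154 + \frac{4 - 3}{-3} \cdot 135 = -154 + \left(- \frac{1}{3}\right) 1 \cdot 135 = -154 - 45 = -199$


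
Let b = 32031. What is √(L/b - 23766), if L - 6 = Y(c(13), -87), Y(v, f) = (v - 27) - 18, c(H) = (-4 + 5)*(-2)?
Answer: I*√2709284432933/10677 ≈ 154.16*I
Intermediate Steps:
c(H) = -2 (c(H) = 1*(-2) = -2)
Y(v, f) = -45 + v (Y(v, f) = (-27 + v) - 18 = -45 + v)
L = -41 (L = 6 + (-45 - 2) = 6 - 47 = -41)
√(L/b - 23766) = √(-41/32031 - 23766) = √(-761248787/32031) = I*√2709284432933/10677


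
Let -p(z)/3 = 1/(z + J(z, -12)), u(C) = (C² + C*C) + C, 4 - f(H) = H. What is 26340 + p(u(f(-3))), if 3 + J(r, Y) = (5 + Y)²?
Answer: 3977337/151 ≈ 26340.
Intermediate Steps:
f(H) = 4 - H
J(r, Y) = -3 + (5 + Y)²
u(C) = C + 2*C² (u(C) = (C² + C²) + C = 2*C² + C = C + 2*C²)
p(z) = -3/(46 + z) (p(z) = -3/(z + (-3 + (5 - 12)²)) = -3/(z + (-3 + (-7)²)) = -3/(z + (-3 + 49)) = -3/(z + 46) = -3/(46 + z))
26340 + p(u(f(-3))) = 26340 - 3/(46 + (4 - 1*(-3))*(1 + 2*(4 - 1*(-3)))) = 26340 - 3/(46 + (4 + 3)*(1 + 2*(4 + 3))) = 26340 - 3/(46 + 7*(1 + 2*7)) = 26340 - 3/(46 + 7*(1 + 14)) = 26340 - 3/(46 + 7*15) = 26340 - 3/(46 + 105) = 26340 - 3/151 = 3977337/151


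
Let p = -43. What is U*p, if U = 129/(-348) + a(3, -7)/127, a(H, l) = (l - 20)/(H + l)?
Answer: 100577/7366 ≈ 13.654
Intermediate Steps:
a(H, l) = (-20 + l)/(H + l)
U = -2339/7366 (U = 129/(-348) + ((-20 - 7)/(3 - 7))/127 = 129*(-1/348) + (-27/(-4))*(1/127) = -43/116 - 1/4*(-27)*(1/127) = -43/116 + (27/4)*(1/127) = -43/116 + 27/508 = -2339/7366 ≈ -0.31754)
U*p = -2339/7366*(-43) = 100577/7366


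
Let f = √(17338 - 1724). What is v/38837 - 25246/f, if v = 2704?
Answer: 2704/38837 - 12623*√15614/7807 ≈ -201.97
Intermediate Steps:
f = √15614 ≈ 124.96
v/38837 - 25246/f = 2704/38837 - 25246*√15614/15614 = 2704*(1/38837) - 12623*√15614/7807 = 2704/38837 - 12623*√15614/7807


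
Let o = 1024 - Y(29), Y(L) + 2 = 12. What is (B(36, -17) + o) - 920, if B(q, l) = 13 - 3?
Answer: 104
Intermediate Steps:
Y(L) = 10 (Y(L) = -2 + 12 = 10)
B(q, l) = 10
o = 1014 (o = 1024 - 1*10 = 1024 - 10 = 1014)
(B(36, -17) + o) - 920 = (10 + 1014) - 920 = 1024 - 920 = 104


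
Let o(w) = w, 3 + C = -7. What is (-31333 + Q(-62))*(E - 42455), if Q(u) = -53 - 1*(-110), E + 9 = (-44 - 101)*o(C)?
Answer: 1282753864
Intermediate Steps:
C = -10 (C = -3 - 7 = -10)
E = 1441 (E = -9 + (-44 - 101)*(-10) = -9 - 145*(-10) = -9 + 1450 = 1441)
Q(u) = 57 (Q(u) = -53 + 110 = 57)
(-31333 + Q(-62))*(E - 42455) = (-31333 + 57)*(1441 - 42455) = -31276*(-41014) = 1282753864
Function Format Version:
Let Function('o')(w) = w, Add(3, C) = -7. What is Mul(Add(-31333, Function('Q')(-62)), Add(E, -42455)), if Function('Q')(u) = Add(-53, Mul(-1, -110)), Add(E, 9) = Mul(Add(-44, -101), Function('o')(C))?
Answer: 1282753864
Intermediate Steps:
C = -10 (C = Add(-3, -7) = -10)
E = 1441 (E = Add(-9, Mul(Add(-44, -101), -10)) = Add(-9, Mul(-145, -10)) = Add(-9, 1450) = 1441)
Function('Q')(u) = 57 (Function('Q')(u) = Add(-53, 110) = 57)
Mul(Add(-31333, Function('Q')(-62)), Add(E, -42455)) = Mul(Add(-31333, 57), Add(1441, -42455)) = Mul(-31276, -41014) = 1282753864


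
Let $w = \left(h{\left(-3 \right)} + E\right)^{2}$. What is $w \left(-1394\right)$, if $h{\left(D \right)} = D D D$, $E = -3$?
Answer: $-1254600$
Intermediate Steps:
$h{\left(D \right)} = D^{3}$ ($h{\left(D \right)} = D^{2} D = D^{3}$)
$w = 900$ ($w = \left(\left(-3\right)^{3} - 3\right)^{2} = \left(-27 - 3\right)^{2} = \left(-30\right)^{2} = 900$)
$w \left(-1394\right) = 900 \left(-1394\right) = -1254600$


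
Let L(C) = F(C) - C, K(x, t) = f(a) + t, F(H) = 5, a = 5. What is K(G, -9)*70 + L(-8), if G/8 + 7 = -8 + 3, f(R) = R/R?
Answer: -547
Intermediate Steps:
f(R) = 1
G = -96 (G = -56 + 8*(-8 + 3) = -56 + 8*(-5) = -56 - 40 = -96)
K(x, t) = 1 + t
L(C) = 5 - C
K(G, -9)*70 + L(-8) = (1 - 9)*70 + (5 - 1*(-8)) = -8*70 + (5 + 8) = -560 + 13 = -547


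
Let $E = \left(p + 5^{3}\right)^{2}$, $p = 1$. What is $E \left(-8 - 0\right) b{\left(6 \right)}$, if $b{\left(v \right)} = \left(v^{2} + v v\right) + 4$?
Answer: $-9652608$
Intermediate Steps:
$b{\left(v \right)} = 4 + 2 v^{2}$ ($b{\left(v \right)} = \left(v^{2} + v^{2}\right) + 4 = 2 v^{2} + 4 = 4 + 2 v^{2}$)
$E = 15876$ ($E = \left(1 + 5^{3}\right)^{2} = \left(1 + 125\right)^{2} = 126^{2} = 15876$)
$E \left(-8 - 0\right) b{\left(6 \right)} = 15876 \left(-8 - 0\right) \left(4 + 2 \cdot 6^{2}\right) = 15876 \left(-8 + 0\right) \left(4 + 2 \cdot 36\right) = 15876 \left(-8\right) \left(4 + 72\right) = \left(-127008\right) 76 = -9652608$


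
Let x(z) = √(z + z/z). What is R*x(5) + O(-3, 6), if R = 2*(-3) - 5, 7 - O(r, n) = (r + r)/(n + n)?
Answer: 15/2 - 11*√6 ≈ -19.444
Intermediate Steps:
O(r, n) = 7 - r/n (O(r, n) = 7 - (r + r)/(n + n) = 7 - 2*r/(2*n) = 7 - 2*r*1/(2*n) = 7 - r/n)
x(z) = √(1 + z) (x(z) = √(z + 1) = √(1 + z))
R = -11 (R = -6 - 5 = -11)
R*x(5) + O(-3, 6) = -11*√(1 + 5) + (7 - 1*(-3)/6) = -11*√6 + (7 - 1*(-3)*⅙) = -11*√6 + (7 + ½) = -11*√6 + 15/2 = 15/2 - 11*√6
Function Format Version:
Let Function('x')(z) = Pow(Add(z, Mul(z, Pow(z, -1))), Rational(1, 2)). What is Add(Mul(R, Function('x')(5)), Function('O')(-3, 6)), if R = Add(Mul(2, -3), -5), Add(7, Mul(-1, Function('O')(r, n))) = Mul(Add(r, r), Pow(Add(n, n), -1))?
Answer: Add(Rational(15, 2), Mul(-11, Pow(6, Rational(1, 2)))) ≈ -19.444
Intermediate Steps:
Function('O')(r, n) = Add(7, Mul(-1, r, Pow(n, -1))) (Function('O')(r, n) = Add(7, Mul(-1, Mul(Add(r, r), Pow(Add(n, n), -1)))) = Add(7, Mul(-1, Mul(Mul(2, r), Pow(Mul(2, n), -1)))) = Add(7, Mul(-1, Mul(Mul(2, r), Mul(Rational(1, 2), Pow(n, -1))))) = Add(7, Mul(-1, Mul(r, Pow(n, -1)))) = Add(7, Mul(-1, r, Pow(n, -1))))
Function('x')(z) = Pow(Add(1, z), Rational(1, 2)) (Function('x')(z) = Pow(Add(z, 1), Rational(1, 2)) = Pow(Add(1, z), Rational(1, 2)))
R = -11 (R = Add(-6, -5) = -11)
Add(Mul(R, Function('x')(5)), Function('O')(-3, 6)) = Add(Mul(-11, Pow(Add(1, 5), Rational(1, 2))), Add(7, Mul(-1, -3, Pow(6, -1)))) = Add(Mul(-11, Pow(6, Rational(1, 2))), Add(7, Mul(-1, -3, Rational(1, 6)))) = Add(Mul(-11, Pow(6, Rational(1, 2))), Add(7, Rational(1, 2))) = Add(Mul(-11, Pow(6, Rational(1, 2))), Rational(15, 2)) = Add(Rational(15, 2), Mul(-11, Pow(6, Rational(1, 2))))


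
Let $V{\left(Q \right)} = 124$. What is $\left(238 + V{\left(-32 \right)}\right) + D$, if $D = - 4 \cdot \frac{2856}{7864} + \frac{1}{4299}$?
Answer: $\frac{1523643965}{4225917} \approx 360.55$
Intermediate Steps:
$D = - \frac{6137989}{4225917}$ ($D = - 4 \cdot 2856 \cdot \frac{1}{7864} + \frac{1}{4299} = \left(-4\right) \frac{357}{983} + \frac{1}{4299} = - \frac{1428}{983} + \frac{1}{4299} = - \frac{6137989}{4225917} \approx -1.4525$)
$\left(238 + V{\left(-32 \right)}\right) + D = \left(238 + 124\right) - \frac{6137989}{4225917} = 362 - \frac{6137989}{4225917} = \frac{1523643965}{4225917}$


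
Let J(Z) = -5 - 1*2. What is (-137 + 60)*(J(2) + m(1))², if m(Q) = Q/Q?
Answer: -2772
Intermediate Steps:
m(Q) = 1
J(Z) = -7 (J(Z) = -5 - 2 = -7)
(-137 + 60)*(J(2) + m(1))² = (-137 + 60)*(-7 + 1)² = -77*(-6)² = -77*36 = -2772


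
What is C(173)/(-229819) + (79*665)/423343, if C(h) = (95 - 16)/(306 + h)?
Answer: 5783192773938/46602994895243 ≈ 0.12409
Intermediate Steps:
C(h) = 79/(306 + h)
C(173)/(-229819) + (79*665)/423343 = (79/(306 + 173))/(-229819) + (79*665)/423343 = (79/479)*(-1/229819) + 52535*(1/423343) = (79*(1/479))*(-1/229819) + 52535/423343 = (79/479)*(-1/229819) + 52535/423343 = -79/110083301 + 52535/423343 = 5783192773938/46602994895243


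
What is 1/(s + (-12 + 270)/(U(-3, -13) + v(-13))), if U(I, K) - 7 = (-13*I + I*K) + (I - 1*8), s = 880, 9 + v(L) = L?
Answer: 26/23009 ≈ 0.0011300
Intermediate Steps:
v(L) = -9 + L
U(I, K) = -1 - 12*I + I*K (U(I, K) = 7 + ((-13*I + I*K) + (I - 1*8)) = 7 + ((-13*I + I*K) + (I - 8)) = 7 + ((-13*I + I*K) + (-8 + I)) = 7 + (-8 - 12*I + I*K) = -1 - 12*I + I*K)
1/(s + (-12 + 270)/(U(-3, -13) + v(-13))) = 1/(880 + (-12 + 270)/((-1 - 12*(-3) - 3*(-13)) + (-9 - 13))) = 1/(880 + 258/((-1 + 36 + 39) - 22)) = 1/(880 + 258/(74 - 22)) = 1/(880 + 258/52) = 1/(880 + 258*(1/52)) = 1/(880 + 129/26) = 1/(23009/26) = 26/23009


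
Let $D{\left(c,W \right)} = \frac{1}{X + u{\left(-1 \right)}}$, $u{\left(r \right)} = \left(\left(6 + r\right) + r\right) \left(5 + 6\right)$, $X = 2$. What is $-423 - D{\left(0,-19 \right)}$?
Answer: $- \frac{19459}{46} \approx -423.02$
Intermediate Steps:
$u{\left(r \right)} = 66 + 22 r$ ($u{\left(r \right)} = \left(6 + 2 r\right) 11 = 66 + 22 r$)
$D{\left(c,W \right)} = \frac{1}{46}$ ($D{\left(c,W \right)} = \frac{1}{2 + \left(66 + 22 \left(-1\right)\right)} = \frac{1}{2 + \left(66 - 22\right)} = \frac{1}{2 + 44} = \frac{1}{46}$)
$-423 - D{\left(0,-19 \right)} = -423 - \frac{1}{46} = - \frac{19459}{46}$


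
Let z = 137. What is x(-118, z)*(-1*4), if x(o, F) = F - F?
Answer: 0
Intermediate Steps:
x(o, F) = 0
x(-118, z)*(-1*4) = 0*(-1*4) = 0*(-4) = 0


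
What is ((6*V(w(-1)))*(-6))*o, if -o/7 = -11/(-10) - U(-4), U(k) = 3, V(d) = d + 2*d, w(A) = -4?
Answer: 28728/5 ≈ 5745.6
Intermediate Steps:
V(d) = 3*d
o = 133/10 (o = -7*(-11/(-10) - 1*3) = -7*(-11*(-1/10) - 3) = -7*(11/10 - 3) = -7*(-19/10) = 133/10 ≈ 13.300)
((6*V(w(-1)))*(-6))*o = ((6*(3*(-4)))*(-6))*(133/10) = ((6*(-12))*(-6))*(133/10) = -72*(-6)*(133/10) = 432*(133/10) = 28728/5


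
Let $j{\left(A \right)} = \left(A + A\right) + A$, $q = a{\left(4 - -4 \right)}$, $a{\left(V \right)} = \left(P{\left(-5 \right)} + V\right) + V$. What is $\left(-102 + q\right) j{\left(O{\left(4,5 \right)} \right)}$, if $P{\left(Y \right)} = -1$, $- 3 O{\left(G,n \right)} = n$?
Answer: $435$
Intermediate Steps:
$O{\left(G,n \right)} = - \frac{n}{3}$
$a{\left(V \right)} = -1 + 2 V$ ($a{\left(V \right)} = \left(-1 + V\right) + V = -1 + 2 V$)
$q = 15$ ($q = -1 + 2 \left(4 - -4\right) = -1 + 2 \left(4 + 4\right) = -1 + 2 \cdot 8 = -1 + 16 = 15$)
$j{\left(A \right)} = 3 A$ ($j{\left(A \right)} = 2 A + A = 3 A$)
$\left(-102 + q\right) j{\left(O{\left(4,5 \right)} \right)} = \left(-102 + 15\right) 3 \left(\left(- \frac{1}{3}\right) 5\right) = - 87 \cdot 3 \left(- \frac{5}{3}\right) = \left(-87\right) \left(-5\right) = 435$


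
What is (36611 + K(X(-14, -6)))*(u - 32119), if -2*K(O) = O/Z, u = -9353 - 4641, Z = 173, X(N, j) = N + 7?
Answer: -584132415669/346 ≈ -1.6882e+9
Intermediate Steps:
X(N, j) = 7 + N
u = -13994
K(O) = -O/346 (K(O) = -O/(2*173) = -O/346)
(36611 + K(X(-14, -6)))*(u - 32119) = (36611 - (7 - 14)/346)*(-13994 - 32119) = (36611 - 1/346*(-7))*(-46113) = (36611 + 7/346)*(-46113) = (12667413/346)*(-46113) = -584132415669/346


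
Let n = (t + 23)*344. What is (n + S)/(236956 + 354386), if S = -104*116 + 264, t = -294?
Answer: -17504/98557 ≈ -0.17760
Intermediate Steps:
n = -93224 (n = (-294 + 23)*344 = -271*344 = -93224)
S = -11800 (S = -12064 + 264 = -11800)
(n + S)/(236956 + 354386) = (-93224 - 11800)/(236956 + 354386) = -105024/591342 = -105024*1/591342 = -17504/98557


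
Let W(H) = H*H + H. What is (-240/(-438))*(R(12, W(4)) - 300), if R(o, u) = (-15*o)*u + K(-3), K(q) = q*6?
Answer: -156720/73 ≈ -2146.8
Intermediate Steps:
K(q) = 6*q
W(H) = H + H**2 (W(H) = H**2 + H = H + H**2)
R(o, u) = -18 - 15*o*u (R(o, u) = (-15*o)*u + 6*(-3) = -15*o*u - 18 = -18 - 15*o*u)
(-240/(-438))*(R(12, W(4)) - 300) = (-240/(-438))*((-18 - 15*12*4*(1 + 4)) - 300) = (-240*(-1/438))*((-18 - 15*12*4*5) - 300) = 40*((-18 - 15*12*20) - 300)/73 = 40*((-18 - 3600) - 300)/73 = 40*(-3618 - 300)/73 = (40/73)*(-3918) = -156720/73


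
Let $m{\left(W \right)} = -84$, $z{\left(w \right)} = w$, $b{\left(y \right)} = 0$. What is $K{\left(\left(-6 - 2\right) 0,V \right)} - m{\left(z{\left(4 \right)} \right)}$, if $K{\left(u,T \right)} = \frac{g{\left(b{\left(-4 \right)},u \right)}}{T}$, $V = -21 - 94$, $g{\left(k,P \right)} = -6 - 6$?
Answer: $\frac{9672}{115} \approx 84.104$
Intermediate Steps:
$g{\left(k,P \right)} = -12$ ($g{\left(k,P \right)} = -6 - 6 = -12$)
$V = -115$
$K{\left(u,T \right)} = - \frac{12}{T}$
$K{\left(\left(-6 - 2\right) 0,V \right)} - m{\left(z{\left(4 \right)} \right)} = - \frac{12}{-115} - -84 = \left(-12\right) \left(- \frac{1}{115}\right) + 84 = \frac{12}{115} + 84 = \frac{9672}{115}$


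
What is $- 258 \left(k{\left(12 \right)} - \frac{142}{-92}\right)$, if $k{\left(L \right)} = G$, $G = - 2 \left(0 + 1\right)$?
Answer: $\frac{2709}{23} \approx 117.78$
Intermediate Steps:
$G = -2$ ($G = \left(-2\right) 1 = -2$)
$k{\left(L \right)} = -2$
$- 258 \left(k{\left(12 \right)} - \frac{142}{-92}\right) = - 258 \left(-2 - \frac{142}{-92}\right) = - 258 \left(-2 - - \frac{71}{46}\right) = - 258 \left(-2 + \frac{71}{46}\right) = \left(-258\right) \left(- \frac{21}{46}\right) = \frac{2709}{23}$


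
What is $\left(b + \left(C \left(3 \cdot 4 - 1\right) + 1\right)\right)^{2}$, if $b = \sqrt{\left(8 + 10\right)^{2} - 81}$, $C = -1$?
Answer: $343 - 180 \sqrt{3} \approx 31.231$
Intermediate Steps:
$b = 9 \sqrt{3}$ ($b = \sqrt{18^{2} - 81} = \sqrt{324 - 81} = \sqrt{243} = 9 \sqrt{3} \approx 15.588$)
$\left(b + \left(C \left(3 \cdot 4 - 1\right) + 1\right)\right)^{2} = \left(9 \sqrt{3} + \left(- (3 \cdot 4 - 1) + 1\right)\right)^{2} = \left(9 \sqrt{3} + \left(- (12 - 1) + 1\right)\right)^{2} = \left(9 \sqrt{3} + \left(\left(-1\right) 11 + 1\right)\right)^{2} = \left(9 \sqrt{3} + \left(-11 + 1\right)\right)^{2} = \left(9 \sqrt{3} - 10\right)^{2} = \left(-10 + 9 \sqrt{3}\right)^{2}$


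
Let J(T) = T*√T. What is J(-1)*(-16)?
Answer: 16*I ≈ 16.0*I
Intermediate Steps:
J(T) = T^(3/2)
J(-1)*(-16) = (-1)^(3/2)*(-16) = -I*(-16) = 16*I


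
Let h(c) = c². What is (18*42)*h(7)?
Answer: 37044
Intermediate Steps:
(18*42)*h(7) = (18*42)*7² = 756*49 = 37044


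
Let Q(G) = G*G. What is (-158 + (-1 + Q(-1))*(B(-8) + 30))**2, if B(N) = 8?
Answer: 24964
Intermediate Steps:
Q(G) = G**2
(-158 + (-1 + Q(-1))*(B(-8) + 30))**2 = (-158 + (-1 + (-1)**2)*(8 + 30))**2 = (-158 + (-1 + 1)*38)**2 = (-158 + 0*38)**2 = (-158 + 0)**2 = (-158)**2 = 24964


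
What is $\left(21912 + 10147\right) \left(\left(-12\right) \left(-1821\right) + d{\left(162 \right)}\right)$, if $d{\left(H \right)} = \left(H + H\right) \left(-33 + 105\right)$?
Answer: $1448425620$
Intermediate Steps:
$d{\left(H \right)} = 144 H$ ($d{\left(H \right)} = 2 H 72 = 144 H$)
$\left(21912 + 10147\right) \left(\left(-12\right) \left(-1821\right) + d{\left(162 \right)}\right) = \left(21912 + 10147\right) \left(\left(-12\right) \left(-1821\right) + 144 \cdot 162\right) = 32059 \left(21852 + 23328\right) = 32059 \cdot 45180 = 1448425620$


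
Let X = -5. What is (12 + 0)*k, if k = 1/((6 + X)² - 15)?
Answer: -6/7 ≈ -0.85714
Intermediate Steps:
k = -1/14 (k = 1/((6 - 5)² - 15) = 1/(1² - 15) = 1/(1 - 15) = 1/(-14) = -1/14 ≈ -0.071429)
(12 + 0)*k = (12 + 0)*(-1/14) = 12*(-1/14) = -6/7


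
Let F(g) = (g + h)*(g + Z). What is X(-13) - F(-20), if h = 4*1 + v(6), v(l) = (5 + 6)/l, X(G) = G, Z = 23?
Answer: 59/2 ≈ 29.500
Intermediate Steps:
v(l) = 11/l
h = 35/6 (h = 4*1 + 11/6 = 4 + 11*(⅙) = 4 + 11/6 = 35/6 ≈ 5.8333)
F(g) = (23 + g)*(35/6 + g) (F(g) = (g + 35/6)*(g + 23) = (35/6 + g)*(23 + g) = (23 + g)*(35/6 + g))
X(-13) - F(-20) = -13 - (805/6 + (-20)² + (173/6)*(-20)) = -13 - (805/6 + 400 - 1730/3) = -13 - 1*(-85/2) = -13 + 85/2 = 59/2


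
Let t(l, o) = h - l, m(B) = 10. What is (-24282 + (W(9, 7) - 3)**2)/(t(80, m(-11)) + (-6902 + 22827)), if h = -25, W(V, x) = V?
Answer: -12123/7910 ≈ -1.5326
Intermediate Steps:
t(l, o) = -25 - l
(-24282 + (W(9, 7) - 3)**2)/(t(80, m(-11)) + (-6902 + 22827)) = (-24282 + (9 - 3)**2)/((-25 - 1*80) + (-6902 + 22827)) = (-24282 + 6**2)/((-25 - 80) + 15925) = (-24282 + 36)/(-105 + 15925) = -24246/15820 = -24246*1/15820 = -12123/7910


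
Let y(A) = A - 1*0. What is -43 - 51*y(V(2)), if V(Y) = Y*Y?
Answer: -247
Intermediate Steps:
V(Y) = Y²
y(A) = A (y(A) = A + 0 = A)
-43 - 51*y(V(2)) = -43 - 51*2² = -43 - 51*4 = -43 - 204 = -247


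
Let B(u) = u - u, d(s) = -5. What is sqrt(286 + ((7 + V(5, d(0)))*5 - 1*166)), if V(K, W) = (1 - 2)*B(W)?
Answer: sqrt(155) ≈ 12.450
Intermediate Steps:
B(u) = 0
V(K, W) = 0 (V(K, W) = (1 - 2)*0 = -1*0 = 0)
sqrt(286 + ((7 + V(5, d(0)))*5 - 1*166)) = sqrt(286 + ((7 + 0)*5 - 1*166)) = sqrt(286 + (7*5 - 166)) = sqrt(286 + (35 - 166)) = sqrt(286 - 131) = sqrt(155)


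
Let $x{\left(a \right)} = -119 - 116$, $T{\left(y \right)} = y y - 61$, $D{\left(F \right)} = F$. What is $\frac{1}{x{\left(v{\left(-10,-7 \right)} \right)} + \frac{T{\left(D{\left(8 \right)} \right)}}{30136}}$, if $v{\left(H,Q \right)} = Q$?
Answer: $- \frac{30136}{7081957} \approx -0.0042553$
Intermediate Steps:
$T{\left(y \right)} = -61 + y^{2}$ ($T{\left(y \right)} = y^{2} - 61 = -61 + y^{2}$)
$x{\left(a \right)} = -235$
$\frac{1}{x{\left(v{\left(-10,-7 \right)} \right)} + \frac{T{\left(D{\left(8 \right)} \right)}}{30136}} = \frac{1}{-235 + \frac{-61 + 8^{2}}{30136}} = \frac{1}{-235 + \left(-61 + 64\right) \frac{1}{30136}} = \frac{1}{-235 + 3 \cdot \frac{1}{30136}} = \frac{1}{-235 + \frac{3}{30136}} = \frac{1}{- \frac{7081957}{30136}} = - \frac{30136}{7081957}$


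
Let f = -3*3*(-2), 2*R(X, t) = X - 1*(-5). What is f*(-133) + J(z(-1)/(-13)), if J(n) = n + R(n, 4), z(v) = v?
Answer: -31088/13 ≈ -2391.4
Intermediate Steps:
R(X, t) = 5/2 + X/2 (R(X, t) = (X - 1*(-5))/2 = (X + 5)/2 = (5 + X)/2 = 5/2 + X/2)
f = 18 (f = -9*(-2) = 18)
J(n) = 5/2 + 3*n/2 (J(n) = n + (5/2 + n/2) = 5/2 + 3*n/2)
f*(-133) + J(z(-1)/(-13)) = 18*(-133) + (5/2 + 3*(-1/(-13))/2) = -2394 + (5/2 + 3*(-1*(-1/13))/2) = -2394 + (5/2 + (3/2)*(1/13)) = -2394 + (5/2 + 3/26) = -2394 + 34/13 = -31088/13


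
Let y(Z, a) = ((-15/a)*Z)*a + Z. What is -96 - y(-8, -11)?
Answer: -208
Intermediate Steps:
y(Z, a) = -14*Z (y(Z, a) = (-15*Z/a)*a + Z = -15*Z + Z = -14*Z)
-96 - y(-8, -11) = -96 - (-14)*(-8) = -96 - 1*112 = -96 - 112 = -208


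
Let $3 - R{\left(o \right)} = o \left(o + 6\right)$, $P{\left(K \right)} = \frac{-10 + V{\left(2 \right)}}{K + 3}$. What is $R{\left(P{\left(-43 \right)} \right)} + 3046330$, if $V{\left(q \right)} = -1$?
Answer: $\frac{4874130039}{1600} \approx 3.0463 \cdot 10^{6}$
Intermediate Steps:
$P{\left(K \right)} = - \frac{11}{3 + K}$ ($P{\left(K \right)} = \frac{-10 - 1}{K + 3} = - \frac{11}{3 + K}$)
$R{\left(o \right)} = 3 - o \left(6 + o\right)$ ($R{\left(o \right)} = 3 - o \left(o + 6\right) = 3 - o \left(6 + o\right)$)
$R{\left(P{\left(-43 \right)} \right)} + 3046330 = \left(3 - \left(- \frac{11}{3 - 43}\right)^{2} - 6 \left(- \frac{11}{3 - 43}\right)\right) + 3046330 = \left(3 - \left(- \frac{11}{-40}\right)^{2} - 6 \left(- \frac{11}{-40}\right)\right) + 3046330 = \left(3 - \left(\left(-11\right) \left(- \frac{1}{40}\right)\right)^{2} - 6 \left(\left(-11\right) \left(- \frac{1}{40}\right)\right)\right) + 3046330 = \left(3 - \left(\frac{11}{40}\right)^{2} - \frac{33}{20}\right) + 3046330 = \left(3 - \frac{121}{1600} - \frac{33}{20}\right) + 3046330 = \frac{2039}{1600} + 3046330 = \frac{4874130039}{1600}$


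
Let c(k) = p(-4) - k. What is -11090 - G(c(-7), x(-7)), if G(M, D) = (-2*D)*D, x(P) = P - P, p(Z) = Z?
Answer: -11090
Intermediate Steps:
x(P) = 0
c(k) = -4 - k
G(M, D) = -2*D**2
-11090 - G(c(-7), x(-7)) = -11090 - (-2)*0**2 = -11090 - (-2)*0 = -11090 - 1*0 = -11090 + 0 = -11090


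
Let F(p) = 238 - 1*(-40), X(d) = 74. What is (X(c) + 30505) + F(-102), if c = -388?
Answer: 30857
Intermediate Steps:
F(p) = 278 (F(p) = 238 + 40 = 278)
(X(c) + 30505) + F(-102) = (74 + 30505) + 278 = 30579 + 278 = 30857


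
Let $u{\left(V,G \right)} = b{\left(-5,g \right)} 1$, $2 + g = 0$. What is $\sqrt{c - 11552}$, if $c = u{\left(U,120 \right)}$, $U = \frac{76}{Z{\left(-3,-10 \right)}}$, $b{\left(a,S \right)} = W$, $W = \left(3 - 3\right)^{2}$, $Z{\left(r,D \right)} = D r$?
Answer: $76 i \sqrt{2} \approx 107.48 i$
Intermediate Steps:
$g = -2$ ($g = -2 + 0 = -2$)
$W = 0$ ($W = 0^{2} = 0$)
$b{\left(a,S \right)} = 0$
$U = \frac{38}{15}$ ($U = \frac{76}{\left(-10\right) \left(-3\right)} = \frac{76}{30} = 76 \cdot \frac{1}{30} = \frac{38}{15} \approx 2.5333$)
$u{\left(V,G \right)} = 0$ ($u{\left(V,G \right)} = 0 \cdot 1 = 0$)
$c = 0$
$\sqrt{c - 11552} = \sqrt{0 - 11552} = \sqrt{-11552} = 76 i \sqrt{2}$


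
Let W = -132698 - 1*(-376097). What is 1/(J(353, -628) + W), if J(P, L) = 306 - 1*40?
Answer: 1/243665 ≈ 4.1040e-6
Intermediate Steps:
W = 243399 (W = -132698 + 376097 = 243399)
J(P, L) = 266 (J(P, L) = 306 - 40 = 266)
1/(J(353, -628) + W) = 1/(266 + 243399) = 1/243665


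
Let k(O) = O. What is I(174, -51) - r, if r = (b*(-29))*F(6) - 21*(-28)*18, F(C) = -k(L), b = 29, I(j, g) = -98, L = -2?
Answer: -9000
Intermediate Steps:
F(C) = 2 (F(C) = -1*(-2) = 2)
r = 8902 (r = (29*(-29))*2 - 21*(-28)*18 = -841*2 - (-588)*18 = -1682 - 1*(-10584) = -1682 + 10584 = 8902)
I(174, -51) - r = -98 - 1*8902 = -98 - 8902 = -9000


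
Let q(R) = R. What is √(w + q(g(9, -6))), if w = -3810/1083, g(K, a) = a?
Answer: 2*I*√859/19 ≈ 3.0851*I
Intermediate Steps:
w = -1270/361 (w = -3810*1/1083 = -1270/361 ≈ -3.5180)
√(w + q(g(9, -6))) = √(-1270/361 - 6) = √(-3436/361) = 2*I*√859/19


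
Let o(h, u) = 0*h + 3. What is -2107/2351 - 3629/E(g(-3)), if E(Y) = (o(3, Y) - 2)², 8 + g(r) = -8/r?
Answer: -8533886/2351 ≈ -3629.9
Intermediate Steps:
g(r) = -8 - 8/r
o(h, u) = 3 (o(h, u) = 0 + 3 = 3)
E(Y) = 1 (E(Y) = (3 - 2)² = 1² = 1)
-2107/2351 - 3629/E(g(-3)) = -2107/2351 - 3629/1 = -2107*1/2351 - 3629*1 = -2107/2351 - 3629 = -8533886/2351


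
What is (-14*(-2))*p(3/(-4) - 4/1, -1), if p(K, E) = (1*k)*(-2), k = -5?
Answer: 280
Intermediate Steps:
p(K, E) = 10 (p(K, E) = (1*(-5))*(-2) = -5*(-2) = 10)
(-14*(-2))*p(3/(-4) - 4/1, -1) = -14*(-2)*10 = 28*10 = 280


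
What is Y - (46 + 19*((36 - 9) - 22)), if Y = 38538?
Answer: 38397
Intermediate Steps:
Y - (46 + 19*((36 - 9) - 22)) = 38538 - (46 + 19*((36 - 9) - 22)) = 38538 - (46 + 19*(27 - 22)) = 38538 - (46 + 19*5) = 38538 - (46 + 95) = 38538 - 1*141 = 38538 - 141 = 38397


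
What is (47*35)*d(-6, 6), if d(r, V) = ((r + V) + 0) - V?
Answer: -9870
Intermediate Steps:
d(r, V) = r (d(r, V) = ((V + r) + 0) - V = (V + r) - V = r)
(47*35)*d(-6, 6) = (47*35)*(-6) = 1645*(-6) = -9870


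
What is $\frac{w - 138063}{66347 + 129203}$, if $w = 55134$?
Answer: $- \frac{82929}{195550} \approx -0.42408$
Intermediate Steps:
$\frac{w - 138063}{66347 + 129203} = \frac{55134 - 138063}{66347 + 129203} = - \frac{82929}{195550}$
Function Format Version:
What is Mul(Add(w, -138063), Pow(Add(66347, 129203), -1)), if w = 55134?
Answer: Rational(-82929, 195550) ≈ -0.42408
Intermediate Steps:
Mul(Add(w, -138063), Pow(Add(66347, 129203), -1)) = Mul(Add(55134, -138063), Pow(Add(66347, 129203), -1)) = Mul(-82929, Pow(195550, -1)) = Mul(-82929, Rational(1, 195550)) = Rational(-82929, 195550)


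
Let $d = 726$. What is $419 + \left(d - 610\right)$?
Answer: $535$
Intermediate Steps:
$419 + \left(d - 610\right) = 419 + \left(726 - 610\right) = 419 + 116 = 535$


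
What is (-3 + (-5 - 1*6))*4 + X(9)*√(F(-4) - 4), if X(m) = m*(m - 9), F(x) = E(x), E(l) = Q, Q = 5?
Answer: -56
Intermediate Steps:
E(l) = 5
F(x) = 5
X(m) = m*(-9 + m)
(-3 + (-5 - 1*6))*4 + X(9)*√(F(-4) - 4) = (-3 + (-5 - 1*6))*4 + (9*(-9 + 9))*√(5 - 4) = (-3 + (-5 - 6))*4 + (9*0)*√1 = (-3 - 11)*4 + 0*1 = -14*4 + 0 = -56 + 0 = -56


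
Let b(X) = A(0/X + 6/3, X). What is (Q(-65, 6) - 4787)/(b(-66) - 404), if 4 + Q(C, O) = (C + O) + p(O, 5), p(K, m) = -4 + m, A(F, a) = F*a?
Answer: 4849/536 ≈ 9.0466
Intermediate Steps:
Q(C, O) = -3 + C + O (Q(C, O) = -4 + ((C + O) + (-4 + 5)) = -4 + ((C + O) + 1) = -4 + (1 + C + O) = -3 + C + O)
b(X) = 2*X (b(X) = (0/X + 6/3)*X = (0 + 6*(1/3))*X = (0 + 2)*X = 2*X)
(Q(-65, 6) - 4787)/(b(-66) - 404) = ((-3 - 65 + 6) - 4787)/(2*(-66) - 404) = (-62 - 4787)/(-132 - 404) = -4849/(-536) = -4849*(-1/536) = 4849/536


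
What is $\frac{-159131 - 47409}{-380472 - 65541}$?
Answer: $\frac{206540}{446013} \approx 0.46308$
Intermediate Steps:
$\frac{-159131 - 47409}{-380472 - 65541} = - \frac{206540}{-446013} = \left(-206540\right) \left(- \frac{1}{446013}\right) = \frac{206540}{446013}$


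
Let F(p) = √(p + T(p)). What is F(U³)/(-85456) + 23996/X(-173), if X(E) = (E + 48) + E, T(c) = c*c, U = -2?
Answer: -11998/149 - √14/42728 ≈ -80.524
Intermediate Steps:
T(c) = c²
X(E) = 48 + 2*E (X(E) = (48 + E) + E = 48 + 2*E)
F(p) = √(p + p²)
F(U³)/(-85456) + 23996/X(-173) = √((-2)³*(1 + (-2)³))/(-85456) + 23996/(48 + 2*(-173)) = √(-8*(1 - 8))*(-1/85456) + 23996/(48 - 346) = √(-8*(-7))*(-1/85456) + 23996/(-298) = √56*(-1/85456) + 23996*(-1/298) = (2*√14)*(-1/85456) - 11998/149 = -√14/42728 - 11998/149 = -11998/149 - √14/42728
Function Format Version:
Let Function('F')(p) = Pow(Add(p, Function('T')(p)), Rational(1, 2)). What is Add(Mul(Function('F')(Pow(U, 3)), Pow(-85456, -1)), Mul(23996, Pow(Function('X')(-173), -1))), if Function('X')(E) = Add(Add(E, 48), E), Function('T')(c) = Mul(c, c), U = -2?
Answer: Add(Rational(-11998, 149), Mul(Rational(-1, 42728), Pow(14, Rational(1, 2)))) ≈ -80.524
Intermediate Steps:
Function('T')(c) = Pow(c, 2)
Function('X')(E) = Add(48, Mul(2, E)) (Function('X')(E) = Add(Add(48, E), E) = Add(48, Mul(2, E)))
Function('F')(p) = Pow(Add(p, Pow(p, 2)), Rational(1, 2))
Add(Mul(Function('F')(Pow(U, 3)), Pow(-85456, -1)), Mul(23996, Pow(Function('X')(-173), -1))) = Add(Mul(Pow(Mul(Pow(-2, 3), Add(1, Pow(-2, 3))), Rational(1, 2)), Pow(-85456, -1)), Mul(23996, Pow(Add(48, Mul(2, -173)), -1))) = Add(Mul(Pow(Mul(-8, Add(1, -8)), Rational(1, 2)), Rational(-1, 85456)), Mul(23996, Pow(Add(48, -346), -1))) = Add(Mul(Pow(Mul(-8, -7), Rational(1, 2)), Rational(-1, 85456)), Mul(23996, Pow(-298, -1))) = Add(Mul(Pow(56, Rational(1, 2)), Rational(-1, 85456)), Mul(23996, Rational(-1, 298))) = Add(Mul(Mul(2, Pow(14, Rational(1, 2))), Rational(-1, 85456)), Rational(-11998, 149)) = Add(Mul(Rational(-1, 42728), Pow(14, Rational(1, 2))), Rational(-11998, 149)) = Add(Rational(-11998, 149), Mul(Rational(-1, 42728), Pow(14, Rational(1, 2))))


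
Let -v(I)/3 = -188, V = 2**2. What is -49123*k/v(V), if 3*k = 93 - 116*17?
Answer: 92302117/1692 ≈ 54552.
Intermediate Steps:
V = 4
v(I) = 564 (v(I) = -3*(-188) = 564)
k = -1879/3 (k = (93 - 116*17)/3 = (93 - 1972)/3 = (1/3)*(-1879) = -1879/3 ≈ -626.33)
-49123*k/v(V) = -49123/(564/(-1879/3)) = -49123/(564*(-3/1879)) = -49123/(-1692/1879) = -49123*(-1879/1692) = 92302117/1692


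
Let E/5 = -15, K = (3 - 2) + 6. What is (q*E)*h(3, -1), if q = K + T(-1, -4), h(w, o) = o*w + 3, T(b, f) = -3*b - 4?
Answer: 0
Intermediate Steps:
T(b, f) = -4 - 3*b
K = 7 (K = 1 + 6 = 7)
h(w, o) = 3 + o*w
E = -75 (E = 5*(-15) = -75)
q = 6 (q = 7 + (-4 - 3*(-1)) = 7 + (-4 + 3) = 7 - 1 = 6)
(q*E)*h(3, -1) = (6*(-75))*(3 - 1*3) = -450*(3 - 3) = -450*0 = 0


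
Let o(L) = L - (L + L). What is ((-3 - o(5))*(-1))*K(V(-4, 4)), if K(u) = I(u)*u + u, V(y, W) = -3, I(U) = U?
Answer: -12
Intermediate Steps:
o(L) = -L (o(L) = L - 2*L = -L)
K(u) = u + u² (K(u) = u*u + u = u² + u = u + u²)
((-3 - o(5))*(-1))*K(V(-4, 4)) = ((-3 - (-1)*5)*(-1))*(-3*(1 - 3)) = ((-3 - 1*(-5))*(-1))*(-3*(-2)) = ((-3 + 5)*(-1))*6 = (2*(-1))*6 = -2*6 = -12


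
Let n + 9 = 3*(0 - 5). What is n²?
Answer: 576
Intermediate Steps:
n = -24 (n = -9 + 3*(0 - 5) = -9 + 3*(-5) = -9 - 15 = -24)
n² = (-24)² = 576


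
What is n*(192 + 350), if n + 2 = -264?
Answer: -144172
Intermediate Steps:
n = -266 (n = -2 - 264 = -266)
n*(192 + 350) = -266*(192 + 350) = -266*542 = -144172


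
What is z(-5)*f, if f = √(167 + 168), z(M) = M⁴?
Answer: 625*√335 ≈ 11439.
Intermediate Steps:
f = √335 ≈ 18.303
z(-5)*f = (-5)⁴*√335 = 625*√335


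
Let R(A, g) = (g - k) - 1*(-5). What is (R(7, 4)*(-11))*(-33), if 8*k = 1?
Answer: 25773/8 ≈ 3221.6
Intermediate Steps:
k = ⅛ (k = (⅛)*1 = ⅛ ≈ 0.12500)
R(A, g) = 39/8 + g (R(A, g) = (g - 1*⅛) - 1*(-5) = (g - ⅛) + 5 = (-⅛ + g) + 5 = 39/8 + g)
(R(7, 4)*(-11))*(-33) = ((39/8 + 4)*(-11))*(-33) = ((71/8)*(-11))*(-33) = -781/8*(-33) = 25773/8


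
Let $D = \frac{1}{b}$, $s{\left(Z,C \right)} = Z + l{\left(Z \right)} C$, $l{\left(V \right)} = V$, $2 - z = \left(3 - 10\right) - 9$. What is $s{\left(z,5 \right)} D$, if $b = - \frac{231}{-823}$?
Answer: $\frac{29628}{77} \approx 384.78$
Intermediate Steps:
$z = 18$ ($z = 2 - \left(\left(3 - 10\right) - 9\right) = 2 - \left(-7 - 9\right) = 2 - -16 = 2 + 16 = 18$)
$b = \frac{231}{823}$ ($b = \left(-231\right) \left(- \frac{1}{823}\right) = \frac{231}{823} \approx 0.28068$)
$s{\left(Z,C \right)} = Z + C Z$ ($s{\left(Z,C \right)} = Z + Z C = Z + C Z$)
$D = \frac{823}{231}$ ($D = \frac{1}{\frac{231}{823}} = \frac{823}{231} \approx 3.5628$)
$s{\left(z,5 \right)} D = 18 \left(1 + 5\right) \frac{823}{231} = 18 \cdot 6 \cdot \frac{823}{231} = 108 \cdot \frac{823}{231} = \frac{29628}{77}$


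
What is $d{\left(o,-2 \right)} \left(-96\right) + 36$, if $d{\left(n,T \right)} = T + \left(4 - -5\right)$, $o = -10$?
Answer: $-636$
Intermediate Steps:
$d{\left(n,T \right)} = 9 + T$ ($d{\left(n,T \right)} = T + \left(4 + 5\right) = T + 9 = 9 + T$)
$d{\left(o,-2 \right)} \left(-96\right) + 36 = \left(9 - 2\right) \left(-96\right) + 36 = 7 \left(-96\right) + 36 = -672 + 36 = -636$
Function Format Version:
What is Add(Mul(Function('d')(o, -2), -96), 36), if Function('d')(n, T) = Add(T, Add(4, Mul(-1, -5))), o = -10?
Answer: -636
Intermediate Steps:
Function('d')(n, T) = Add(9, T) (Function('d')(n, T) = Add(T, Add(4, 5)) = Add(T, 9) = Add(9, T))
Add(Mul(Function('d')(o, -2), -96), 36) = Add(Mul(Add(9, -2), -96), 36) = Add(Mul(7, -96), 36) = Add(-672, 36) = -636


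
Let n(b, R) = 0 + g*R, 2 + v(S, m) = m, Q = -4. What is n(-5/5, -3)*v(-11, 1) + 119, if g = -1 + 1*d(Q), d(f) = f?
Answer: 104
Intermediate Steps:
v(S, m) = -2 + m
g = -5 (g = -1 + 1*(-4) = -1 - 4 = -5)
n(b, R) = -5*R (n(b, R) = 0 - 5*R = -5*R)
n(-5/5, -3)*v(-11, 1) + 119 = (-5*(-3))*(-2 + 1) + 119 = 15*(-1) + 119 = -15 + 119 = 104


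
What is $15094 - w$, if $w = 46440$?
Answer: $-31346$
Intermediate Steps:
$15094 - w = 15094 - 46440 = -31346$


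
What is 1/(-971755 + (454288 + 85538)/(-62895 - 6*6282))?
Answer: -33529/32582153337 ≈ -1.0291e-6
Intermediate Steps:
1/(-971755 + (454288 + 85538)/(-62895 - 6*6282)) = 1/(-971755 + 539826/(-62895 - 37692)) = 1/(-971755 + 539826/(-100587)) = 1/(-971755 + 539826*(-1/100587)) = 1/(-971755 - 179942/33529) = 1/(-32582153337/33529) = -33529/32582153337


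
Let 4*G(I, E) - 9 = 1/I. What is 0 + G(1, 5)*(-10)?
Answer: -25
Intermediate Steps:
G(I, E) = 9/4 + 1/(4*I)
0 + G(1, 5)*(-10) = 0 + ((1/4)*(1 + 9*1)/1)*(-10) = 0 + ((1/4)*1*(1 + 9))*(-10) = 0 + ((1/4)*1*10)*(-10) = 0 + (5/2)*(-10) = 0 - 25 = -25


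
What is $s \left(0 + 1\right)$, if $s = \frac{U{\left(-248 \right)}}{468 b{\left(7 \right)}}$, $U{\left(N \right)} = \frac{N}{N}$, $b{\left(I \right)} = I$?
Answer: $\frac{1}{3276} \approx 0.00030525$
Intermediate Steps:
$U{\left(N \right)} = 1$
$s = \frac{1}{3276}$ ($s = 1 \frac{1}{468 \cdot 7} = 1 \cdot \frac{1}{3276} = \frac{1}{3276} \approx 0.00030525$)
$s \left(0 + 1\right) = \frac{0 + 1}{3276} = \frac{1}{3276} \cdot 1 = \frac{1}{3276}$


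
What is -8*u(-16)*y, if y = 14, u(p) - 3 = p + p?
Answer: 3248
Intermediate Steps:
u(p) = 3 + 2*p (u(p) = 3 + (p + p) = 3 + 2*p)
-8*u(-16)*y = -8*(3 + 2*(-16))*14 = -8*(3 - 32)*14 = -(-232)*14 = -8*(-406) = 3248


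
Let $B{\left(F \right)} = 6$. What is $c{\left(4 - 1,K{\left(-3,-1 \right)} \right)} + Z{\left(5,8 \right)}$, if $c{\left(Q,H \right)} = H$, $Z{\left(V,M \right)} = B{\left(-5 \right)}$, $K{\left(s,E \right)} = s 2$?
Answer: $0$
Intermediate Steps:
$K{\left(s,E \right)} = 2 s$
$Z{\left(V,M \right)} = 6$
$c{\left(4 - 1,K{\left(-3,-1 \right)} \right)} + Z{\left(5,8 \right)} = 2 \left(-3\right) + 6 = -6 + 6 = 0$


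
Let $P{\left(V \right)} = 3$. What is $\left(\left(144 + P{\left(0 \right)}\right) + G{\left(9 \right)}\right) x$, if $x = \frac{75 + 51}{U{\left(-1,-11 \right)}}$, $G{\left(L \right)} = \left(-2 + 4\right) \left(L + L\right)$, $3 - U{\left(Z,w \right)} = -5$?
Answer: $\frac{11529}{4} \approx 2882.3$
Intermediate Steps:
$U{\left(Z,w \right)} = 8$ ($U{\left(Z,w \right)} = 3 - -5 = 3 + 5 = 8$)
$G{\left(L \right)} = 4 L$ ($G{\left(L \right)} = 2 \cdot 2 L = 4 L$)
$x = \frac{63}{4}$ ($x = \frac{75 + 51}{8} = 126 \cdot \frac{1}{8} = \frac{63}{4} \approx 15.75$)
$\left(\left(144 + P{\left(0 \right)}\right) + G{\left(9 \right)}\right) x = \left(\left(144 + 3\right) + 4 \cdot 9\right) \frac{63}{4} = \left(147 + 36\right) \frac{63}{4} = 183 \cdot \frac{63}{4} = \frac{11529}{4}$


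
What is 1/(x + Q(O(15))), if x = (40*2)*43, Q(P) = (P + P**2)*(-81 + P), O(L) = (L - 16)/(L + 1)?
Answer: 4096/14109695 ≈ 0.00029030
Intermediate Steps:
O(L) = (-16 + L)/(1 + L)
Q(P) = (-81 + P)*(P + P**2)
x = 3440 (x = 80*43 = 3440)
1/(x + Q(O(15))) = 1/(3440 + ((-16 + 15)/(1 + 15))*(-81 + ((-16 + 15)/(1 + 15))**2 - 80*(-16 + 15)/(1 + 15))) = 1/(3440 + (-1/16)*(-81 + (-1/16)**2 - 80*(-1)/16)) = 1/(3440 + ((1/16)*(-1))*(-81 + ((1/16)*(-1))**2 - 5*(-1))) = 1/(3440 - (-81 + (-1/16)**2 - 80*(-1/16))/16) = 1/(3440 - (-81 + 1/256 + 5)/16) = 1/(3440 - 1/16*(-19455/256)) = 1/(3440 + 19455/4096) = 1/(14109695/4096) = 4096/14109695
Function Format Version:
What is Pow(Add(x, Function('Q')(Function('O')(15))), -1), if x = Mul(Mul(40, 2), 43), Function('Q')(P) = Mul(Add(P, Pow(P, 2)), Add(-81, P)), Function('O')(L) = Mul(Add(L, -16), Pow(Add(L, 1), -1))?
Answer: Rational(4096, 14109695) ≈ 0.00029030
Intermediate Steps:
Function('O')(L) = Mul(Pow(Add(1, L), -1), Add(-16, L)) (Function('O')(L) = Mul(Add(-16, L), Pow(Add(1, L), -1)) = Mul(Pow(Add(1, L), -1), Add(-16, L)))
Function('Q')(P) = Mul(Add(-81, P), Add(P, Pow(P, 2)))
x = 3440 (x = Mul(80, 43) = 3440)
Pow(Add(x, Function('Q')(Function('O')(15))), -1) = Pow(Add(3440, Mul(Mul(Pow(Add(1, 15), -1), Add(-16, 15)), Add(-81, Pow(Mul(Pow(Add(1, 15), -1), Add(-16, 15)), 2), Mul(-80, Mul(Pow(Add(1, 15), -1), Add(-16, 15)))))), -1) = Pow(Add(3440, Mul(Mul(Pow(16, -1), -1), Add(-81, Pow(Mul(Pow(16, -1), -1), 2), Mul(-80, Mul(Pow(16, -1), -1))))), -1) = Pow(Add(3440, Mul(Mul(Rational(1, 16), -1), Add(-81, Pow(Mul(Rational(1, 16), -1), 2), Mul(-80, Mul(Rational(1, 16), -1))))), -1) = Pow(Add(3440, Mul(Rational(-1, 16), Add(-81, Pow(Rational(-1, 16), 2), Mul(-80, Rational(-1, 16))))), -1) = Pow(Add(3440, Mul(Rational(-1, 16), Add(-81, Rational(1, 256), 5))), -1) = Pow(Add(3440, Mul(Rational(-1, 16), Rational(-19455, 256))), -1) = Pow(Add(3440, Rational(19455, 4096)), -1) = Pow(Rational(14109695, 4096), -1) = Rational(4096, 14109695)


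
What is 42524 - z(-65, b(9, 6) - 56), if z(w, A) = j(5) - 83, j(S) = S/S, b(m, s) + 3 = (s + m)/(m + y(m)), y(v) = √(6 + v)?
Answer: 42606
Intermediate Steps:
b(m, s) = -3 + (m + s)/(m + √(6 + m)) (b(m, s) = -3 + (s + m)/(m + √(6 + m)) = -3 + (m + s)/(m + √(6 + m)))
j(S) = 1
z(w, A) = -82 (z(w, A) = 1 - 83 = -82)
42524 - z(-65, b(9, 6) - 56) = 42524 - 1*(-82) = 42524 + 82 = 42606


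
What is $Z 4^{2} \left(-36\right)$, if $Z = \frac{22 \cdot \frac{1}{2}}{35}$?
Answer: $- \frac{6336}{35} \approx -181.03$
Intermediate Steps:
$Z = \frac{11}{35}$ ($Z = 22 \cdot \frac{1}{2} \cdot \frac{1}{35} = 11 \cdot \frac{1}{35} = \frac{11}{35} \approx 0.31429$)
$Z 4^{2} \left(-36\right) = \frac{11 \cdot 4^{2}}{35} \left(-36\right) = \frac{11}{35} \cdot 16 \left(-36\right) = \frac{176}{35} \left(-36\right) = - \frac{6336}{35}$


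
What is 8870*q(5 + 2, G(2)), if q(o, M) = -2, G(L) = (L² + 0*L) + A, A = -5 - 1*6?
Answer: -17740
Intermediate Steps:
A = -11 (A = -5 - 6 = -11)
G(L) = -11 + L² (G(L) = (L² + 0*L) - 11 = (L² + 0) - 11 = L² - 11 = -11 + L²)
8870*q(5 + 2, G(2)) = 8870*(-2) = -17740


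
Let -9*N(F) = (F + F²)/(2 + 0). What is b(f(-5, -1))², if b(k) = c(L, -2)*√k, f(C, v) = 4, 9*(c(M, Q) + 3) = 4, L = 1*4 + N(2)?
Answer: 2116/81 ≈ 26.123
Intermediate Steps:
N(F) = -F/18 - F²/18 (N(F) = -(F + F²)/(9*(2 + 0)) = -(F + F²)/(9*2) = -(F/2 + F²/2)/9 = -F/18 - F²/18)
L = 11/3 (L = 1*4 - 1/18*2*(1 + 2) = 4 - 1/18*2*3 = 4 - ⅓ = 11/3 ≈ 3.6667)
c(M, Q) = -23/9 (c(M, Q) = -3 + (⅑)*4 = -3 + 4/9 = -23/9)
b(k) = -23*√k/9
b(f(-5, -1))² = (-23*√4/9)² = (-23/9*2)² = (-46/9)² = 2116/81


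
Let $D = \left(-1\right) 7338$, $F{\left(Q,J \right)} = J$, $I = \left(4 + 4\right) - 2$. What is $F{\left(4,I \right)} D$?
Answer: $-44028$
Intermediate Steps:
$I = 6$ ($I = 8 - 2 = 6$)
$D = -7338$
$F{\left(4,I \right)} D = 6 \left(-7338\right) = -44028$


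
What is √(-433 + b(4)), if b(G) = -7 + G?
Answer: 2*I*√109 ≈ 20.881*I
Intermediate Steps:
√(-433 + b(4)) = √(-433 + (-7 + 4)) = √(-433 - 3) = √(-436) = 2*I*√109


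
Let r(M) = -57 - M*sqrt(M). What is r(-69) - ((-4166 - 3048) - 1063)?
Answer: 8220 + 69*I*sqrt(69) ≈ 8220.0 + 573.16*I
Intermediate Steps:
r(M) = -57 - M**(3/2)
r(-69) - ((-4166 - 3048) - 1063) = (-57 - (-69)**(3/2)) - ((-4166 - 3048) - 1063) = (-57 - (-69)*I*sqrt(69)) - (-7214 - 1063) = (-57 + 69*I*sqrt(69)) - 1*(-8277) = (-57 + 69*I*sqrt(69)) + 8277 = 8220 + 69*I*sqrt(69)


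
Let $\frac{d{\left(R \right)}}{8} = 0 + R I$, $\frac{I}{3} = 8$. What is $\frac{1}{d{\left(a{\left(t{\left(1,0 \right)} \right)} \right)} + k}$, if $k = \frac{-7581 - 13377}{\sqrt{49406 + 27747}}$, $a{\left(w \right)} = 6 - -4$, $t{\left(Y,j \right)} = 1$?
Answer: $\frac{12344480}{23664798453} + \frac{3493 \sqrt{77153}}{47329596906} \approx 0.00054214$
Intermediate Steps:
$I = 24$ ($I = 3 \cdot 8 = 24$)
$a{\left(w \right)} = 10$ ($a{\left(w \right)} = 6 + 4 = 10$)
$k = - \frac{20958 \sqrt{77153}}{77153}$ ($k = - \frac{20958}{\sqrt{77153}} = - 20958 \frac{\sqrt{77153}}{77153} = - \frac{20958 \sqrt{77153}}{77153} \approx -75.453$)
$d{\left(R \right)} = 192 R$ ($d{\left(R \right)} = 8 \left(0 + R 24\right) = 8 \left(0 + 24 R\right) = 8 \cdot 24 R = 192 R$)
$\frac{1}{d{\left(a{\left(t{\left(1,0 \right)} \right)} \right)} + k} = \frac{1}{192 \cdot 10 - \frac{20958 \sqrt{77153}}{77153}} = \frac{1}{1920 - \frac{20958 \sqrt{77153}}{77153}}$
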